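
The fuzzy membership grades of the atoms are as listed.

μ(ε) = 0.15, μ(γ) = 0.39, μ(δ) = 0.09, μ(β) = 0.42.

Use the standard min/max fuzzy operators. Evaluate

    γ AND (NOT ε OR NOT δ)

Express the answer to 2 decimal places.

0.39

NOT ε = 1 − 0.15 = 0.85
NOT δ = 1 − 0.09 = 0.91
NOT ε OR NOT δ = max(a, b) on (0.85, 0.91) = 0.91
γ AND (NOT ε OR NOT δ) = min(a, b) on (0.39, 0.91) = 0.39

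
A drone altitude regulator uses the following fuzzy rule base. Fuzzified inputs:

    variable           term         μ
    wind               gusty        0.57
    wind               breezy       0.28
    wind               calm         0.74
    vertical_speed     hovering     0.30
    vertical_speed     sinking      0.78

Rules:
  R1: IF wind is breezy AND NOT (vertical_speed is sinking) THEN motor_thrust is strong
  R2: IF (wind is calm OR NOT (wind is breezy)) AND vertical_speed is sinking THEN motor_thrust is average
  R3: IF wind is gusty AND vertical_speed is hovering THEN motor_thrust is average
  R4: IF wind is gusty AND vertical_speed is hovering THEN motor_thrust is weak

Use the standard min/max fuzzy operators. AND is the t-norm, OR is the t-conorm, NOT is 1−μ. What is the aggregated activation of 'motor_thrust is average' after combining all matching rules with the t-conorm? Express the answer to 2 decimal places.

R1: breezy=0.28, ¬sinking=1−0.78=0.22; AND[min(a, b)] → w = 0.22
R2: (calm=0.74 OR ¬breezy=1−0.28=0.72) = 0.74; AND[min(a, b)] with sinking=0.78 → w = 0.74
R3: gusty=0.57, hovering=0.30; AND[min(a, b)] → w = 0.30
R4: gusty=0.57, hovering=0.30; AND[min(a, b)] → w = 0.30
Rules with consequent 'average': {R2, R3} → strengths 0.74, 0.30
Aggregate via t-conorm [max(a, b)]: 0.74

0.74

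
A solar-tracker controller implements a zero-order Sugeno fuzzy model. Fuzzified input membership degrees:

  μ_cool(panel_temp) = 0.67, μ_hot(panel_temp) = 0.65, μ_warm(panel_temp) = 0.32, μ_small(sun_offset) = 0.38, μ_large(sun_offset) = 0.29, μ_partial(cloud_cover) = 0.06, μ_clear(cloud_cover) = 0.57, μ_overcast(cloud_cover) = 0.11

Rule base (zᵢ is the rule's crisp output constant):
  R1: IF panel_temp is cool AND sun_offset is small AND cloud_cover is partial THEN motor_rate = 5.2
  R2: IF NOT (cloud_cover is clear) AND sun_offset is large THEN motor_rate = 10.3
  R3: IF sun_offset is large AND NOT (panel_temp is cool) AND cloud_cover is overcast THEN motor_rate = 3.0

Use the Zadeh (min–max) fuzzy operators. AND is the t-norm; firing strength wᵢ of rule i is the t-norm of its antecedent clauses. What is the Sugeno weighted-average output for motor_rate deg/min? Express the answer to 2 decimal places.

R1 (z=5.2): cool=0.67, small=0.38, partial=0.06; AND[min(a, b)] → w = 0.06
R2 (z=10.3): ¬clear=1−0.57=0.43, large=0.29; AND[min(a, b)] → w = 0.29
R3 (z=3.0): large=0.29, ¬cool=1−0.67=0.33, overcast=0.11; AND[min(a, b)] → w = 0.11
Weighted average = (0.06·5.2 + 0.29·10.3 + 0.11·3.0) / (0.06 + 0.29 + 0.11)
  = 3.6290 / 0.4600 = 7.89

7.89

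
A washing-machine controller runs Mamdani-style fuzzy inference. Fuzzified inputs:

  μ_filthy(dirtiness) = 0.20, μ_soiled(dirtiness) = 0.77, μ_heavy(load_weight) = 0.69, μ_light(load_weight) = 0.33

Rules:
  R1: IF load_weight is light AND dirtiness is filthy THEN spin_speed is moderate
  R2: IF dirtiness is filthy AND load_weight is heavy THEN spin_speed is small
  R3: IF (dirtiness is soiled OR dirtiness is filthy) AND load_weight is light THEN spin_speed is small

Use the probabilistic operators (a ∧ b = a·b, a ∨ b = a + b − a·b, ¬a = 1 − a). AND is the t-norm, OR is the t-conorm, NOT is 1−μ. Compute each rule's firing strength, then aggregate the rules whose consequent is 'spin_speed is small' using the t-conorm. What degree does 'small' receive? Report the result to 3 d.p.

0.370

R1: light=0.33, filthy=0.20; AND[a·b] → w = 0.0660
R2: filthy=0.20, heavy=0.69; AND[a·b] → w = 0.1380
R3: (soiled=0.77 OR filthy=0.20) = 0.8160; AND[a·b] with light=0.33 → w = 0.2693
Rules with consequent 'small': {R2, R3} → strengths 0.1380, 0.2693
Aggregate via t-conorm [a + b − a·b]: 0.3701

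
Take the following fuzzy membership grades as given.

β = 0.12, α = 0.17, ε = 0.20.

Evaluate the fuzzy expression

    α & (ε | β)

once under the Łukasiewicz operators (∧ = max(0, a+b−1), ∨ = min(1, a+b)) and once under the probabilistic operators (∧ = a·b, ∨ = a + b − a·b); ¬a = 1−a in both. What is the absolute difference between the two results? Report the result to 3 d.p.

0.050

Under Łukasiewicz:
  ε | β = min(1, a+b) on (0.20, 0.12) = 0.32
  α & (ε | β) = max(0, a+b−1) on (0.17, 0.32) = 0.00
  → value = 0.0000
Under probabilistic:
  ε | β = a + b − a·b on (0.2000, 0.1200) = 0.2960
  α & (ε | β) = a·b on (0.1700, 0.2960) = 0.0503
  → value = 0.0503
|0.0000 − 0.0503| = 0.050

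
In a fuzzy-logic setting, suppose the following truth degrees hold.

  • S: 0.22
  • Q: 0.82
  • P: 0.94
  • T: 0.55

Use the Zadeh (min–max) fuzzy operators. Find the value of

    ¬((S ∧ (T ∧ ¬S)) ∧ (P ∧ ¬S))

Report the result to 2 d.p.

¬S = 1 − 0.22 = 0.78
T ∧ ¬S = min(a, b) on (0.55, 0.78) = 0.55
S ∧ (T ∧ ¬S) = min(a, b) on (0.22, 0.55) = 0.22
¬S = 1 − 0.22 = 0.78
P ∧ ¬S = min(a, b) on (0.94, 0.78) = 0.78
(S ∧ (T ∧ ¬S)) ∧ (P ∧ ¬S) = min(a, b) on (0.22, 0.78) = 0.22
¬((S ∧ (T ∧ ¬S)) ∧ (P ∧ ¬S)) = 1 − 0.22 = 0.78

0.78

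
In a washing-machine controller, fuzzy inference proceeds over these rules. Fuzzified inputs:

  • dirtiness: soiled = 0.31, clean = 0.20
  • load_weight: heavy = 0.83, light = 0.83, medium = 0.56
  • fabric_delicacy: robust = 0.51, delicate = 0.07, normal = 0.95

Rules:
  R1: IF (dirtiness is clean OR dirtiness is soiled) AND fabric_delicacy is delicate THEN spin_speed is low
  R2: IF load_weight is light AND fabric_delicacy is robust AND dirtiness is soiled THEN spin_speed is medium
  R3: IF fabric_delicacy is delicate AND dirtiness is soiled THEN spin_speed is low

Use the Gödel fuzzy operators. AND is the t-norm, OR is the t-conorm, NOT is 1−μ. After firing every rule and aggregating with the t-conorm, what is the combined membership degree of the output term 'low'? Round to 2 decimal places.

R1: (clean=0.20 OR soiled=0.31) = 0.31; AND[min(a, b)] with delicate=0.07 → w = 0.07
R2: light=0.83, robust=0.51, soiled=0.31; AND[min(a, b)] → w = 0.31
R3: delicate=0.07, soiled=0.31; AND[min(a, b)] → w = 0.07
Rules with consequent 'low': {R1, R3} → strengths 0.07, 0.07
Aggregate via t-conorm [max(a, b)]: 0.07

0.07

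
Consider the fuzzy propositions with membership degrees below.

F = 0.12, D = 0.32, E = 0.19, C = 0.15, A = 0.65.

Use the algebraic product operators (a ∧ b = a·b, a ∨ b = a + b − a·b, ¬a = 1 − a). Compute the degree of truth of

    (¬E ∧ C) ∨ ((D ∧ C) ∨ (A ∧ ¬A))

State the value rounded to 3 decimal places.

¬E = 1 − 0.1900 = 0.8100
¬E ∧ C = a·b on (0.8100, 0.1500) = 0.1215
D ∧ C = a·b on (0.3200, 0.1500) = 0.0480
¬A = 1 − 0.6500 = 0.3500
A ∧ ¬A = a·b on (0.6500, 0.3500) = 0.2275
(D ∧ C) ∨ (A ∧ ¬A) = a + b − a·b on (0.0480, 0.2275) = 0.2646
(¬E ∧ C) ∨ ((D ∧ C) ∨ (A ∧ ¬A)) = a + b − a·b on (0.1215, 0.2646) = 0.3539

0.354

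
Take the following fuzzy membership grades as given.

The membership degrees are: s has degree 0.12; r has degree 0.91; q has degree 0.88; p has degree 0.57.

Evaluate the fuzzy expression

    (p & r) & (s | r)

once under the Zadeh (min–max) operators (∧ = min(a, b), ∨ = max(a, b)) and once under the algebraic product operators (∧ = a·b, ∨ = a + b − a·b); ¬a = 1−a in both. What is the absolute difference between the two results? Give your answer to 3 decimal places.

0.092

Under Zadeh (min–max):
  p & r = min(a, b) on (0.57, 0.91) = 0.57
  s | r = max(a, b) on (0.12, 0.91) = 0.91
  (p & r) & (s | r) = min(a, b) on (0.57, 0.91) = 0.57
  → value = 0.5700
Under algebraic product:
  p & r = a·b on (0.5700, 0.9100) = 0.5187
  s | r = a + b − a·b on (0.1200, 0.9100) = 0.9208
  (p & r) & (s | r) = a·b on (0.5187, 0.9208) = 0.4776
  → value = 0.4776
|0.5700 − 0.4776| = 0.092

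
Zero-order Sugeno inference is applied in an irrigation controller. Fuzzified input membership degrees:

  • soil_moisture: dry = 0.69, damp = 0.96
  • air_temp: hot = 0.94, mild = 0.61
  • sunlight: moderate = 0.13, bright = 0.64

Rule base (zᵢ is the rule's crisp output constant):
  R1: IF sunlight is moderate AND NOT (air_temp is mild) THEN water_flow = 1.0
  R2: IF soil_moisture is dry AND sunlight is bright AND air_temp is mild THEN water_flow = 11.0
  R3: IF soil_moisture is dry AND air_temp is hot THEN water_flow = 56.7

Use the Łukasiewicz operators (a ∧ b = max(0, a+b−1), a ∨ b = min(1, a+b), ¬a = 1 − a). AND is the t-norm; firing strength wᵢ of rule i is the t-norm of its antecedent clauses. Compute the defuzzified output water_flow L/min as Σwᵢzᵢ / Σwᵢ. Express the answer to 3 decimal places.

R1 (z=1.0): moderate=0.13, ¬mild=1−0.61=0.39; AND[max(0, a+b−1)] → w = 0.00
R2 (z=11.0): dry=0.69, bright=0.64, mild=0.61; AND[max(0, a+b−1)] → w = 0.00
R3 (z=56.7): dry=0.69, hot=0.94; AND[max(0, a+b−1)] → w = 0.63
Weighted average = (0.00·1.0 + 0.00·11.0 + 0.63·56.7) / (0.00 + 0.00 + 0.63)
  = 35.7210 / 0.6300 = 56.700

56.700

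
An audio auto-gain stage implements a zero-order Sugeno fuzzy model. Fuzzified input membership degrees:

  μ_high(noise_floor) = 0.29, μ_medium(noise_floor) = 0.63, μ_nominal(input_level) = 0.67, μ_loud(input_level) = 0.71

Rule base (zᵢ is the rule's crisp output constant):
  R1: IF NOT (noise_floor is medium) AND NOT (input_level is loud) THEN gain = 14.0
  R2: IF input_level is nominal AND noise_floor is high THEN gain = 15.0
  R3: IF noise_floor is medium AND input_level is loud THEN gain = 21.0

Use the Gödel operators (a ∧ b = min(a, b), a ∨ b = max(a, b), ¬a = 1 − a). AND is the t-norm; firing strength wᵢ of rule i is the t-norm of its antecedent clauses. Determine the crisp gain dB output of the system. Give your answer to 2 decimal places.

17.88

R1 (z=14.0): ¬medium=1−0.63=0.37, ¬loud=1−0.71=0.29; AND[min(a, b)] → w = 0.29
R2 (z=15.0): nominal=0.67, high=0.29; AND[min(a, b)] → w = 0.29
R3 (z=21.0): medium=0.63, loud=0.71; AND[min(a, b)] → w = 0.63
Weighted average = (0.29·14.0 + 0.29·15.0 + 0.63·21.0) / (0.29 + 0.29 + 0.63)
  = 21.6400 / 1.2100 = 17.88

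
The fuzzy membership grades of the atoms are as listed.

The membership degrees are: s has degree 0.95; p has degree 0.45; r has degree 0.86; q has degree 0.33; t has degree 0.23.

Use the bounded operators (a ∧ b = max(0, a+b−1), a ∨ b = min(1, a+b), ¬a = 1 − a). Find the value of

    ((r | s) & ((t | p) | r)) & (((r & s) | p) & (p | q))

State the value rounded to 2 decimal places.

0.78

r | s = min(1, a+b) on (0.86, 0.95) = 1.00
t | p = min(1, a+b) on (0.23, 0.45) = 0.68
(t | p) | r = min(1, a+b) on (0.68, 0.86) = 1.00
(r | s) & ((t | p) | r) = max(0, a+b−1) on (1.00, 1.00) = 1.00
r & s = max(0, a+b−1) on (0.86, 0.95) = 0.81
(r & s) | p = min(1, a+b) on (0.81, 0.45) = 1.00
p | q = min(1, a+b) on (0.45, 0.33) = 0.78
((r & s) | p) & (p | q) = max(0, a+b−1) on (1.00, 0.78) = 0.78
((r | s) & ((t | p) | r)) & (((r & s) | p) & (p | q)) = max(0, a+b−1) on (1.00, 0.78) = 0.78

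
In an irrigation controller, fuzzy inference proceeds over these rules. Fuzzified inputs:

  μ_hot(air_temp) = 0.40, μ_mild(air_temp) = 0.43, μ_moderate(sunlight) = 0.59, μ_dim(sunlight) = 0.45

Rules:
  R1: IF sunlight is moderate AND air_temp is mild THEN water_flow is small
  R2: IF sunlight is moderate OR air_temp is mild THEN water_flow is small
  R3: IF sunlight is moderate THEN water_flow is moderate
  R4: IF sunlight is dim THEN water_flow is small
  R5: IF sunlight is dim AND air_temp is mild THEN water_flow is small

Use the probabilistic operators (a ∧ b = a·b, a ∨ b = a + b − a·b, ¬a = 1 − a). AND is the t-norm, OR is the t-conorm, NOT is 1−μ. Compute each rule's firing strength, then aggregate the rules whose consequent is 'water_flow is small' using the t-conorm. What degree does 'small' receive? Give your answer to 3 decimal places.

0.923

R1: moderate=0.59, mild=0.43; AND[a·b] → w = 0.2537
R2: moderate=0.59, mild=0.43; OR[a + b − a·b] → w = 0.7663
R3: moderate=0.59 → w = 0.5900
R4: dim=0.45 → w = 0.4500
R5: dim=0.45, mild=0.43; AND[a·b] → w = 0.1935
Rules with consequent 'small': {R1, R2, R4, R5} → strengths 0.2537, 0.7663, 0.4500, 0.1935
Aggregate via t-conorm [a + b − a·b]: 0.9226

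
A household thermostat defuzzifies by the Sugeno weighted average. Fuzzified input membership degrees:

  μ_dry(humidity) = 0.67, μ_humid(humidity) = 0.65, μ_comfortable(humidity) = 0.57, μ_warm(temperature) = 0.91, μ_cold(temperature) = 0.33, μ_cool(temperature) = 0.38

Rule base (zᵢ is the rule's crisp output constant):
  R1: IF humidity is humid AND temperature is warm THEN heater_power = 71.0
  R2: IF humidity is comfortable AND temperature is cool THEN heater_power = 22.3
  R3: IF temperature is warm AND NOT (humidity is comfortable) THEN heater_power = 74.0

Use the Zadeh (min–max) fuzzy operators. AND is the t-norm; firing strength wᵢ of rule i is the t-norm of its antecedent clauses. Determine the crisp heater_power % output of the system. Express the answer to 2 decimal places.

R1 (z=71.0): humid=0.65, warm=0.91; AND[min(a, b)] → w = 0.65
R2 (z=22.3): comfortable=0.57, cool=0.38; AND[min(a, b)] → w = 0.38
R3 (z=74.0): warm=0.91, ¬comfortable=1−0.57=0.43; AND[min(a, b)] → w = 0.43
Weighted average = (0.65·71.0 + 0.38·22.3 + 0.43·74.0) / (0.65 + 0.38 + 0.43)
  = 86.4440 / 1.4600 = 59.21

59.21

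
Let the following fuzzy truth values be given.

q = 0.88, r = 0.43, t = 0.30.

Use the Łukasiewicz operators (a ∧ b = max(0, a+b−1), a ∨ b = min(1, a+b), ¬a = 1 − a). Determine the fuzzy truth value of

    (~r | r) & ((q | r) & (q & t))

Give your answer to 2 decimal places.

~r = 1 − 0.43 = 0.57
~r | r = min(1, a+b) on (0.57, 0.43) = 1.00
q | r = min(1, a+b) on (0.88, 0.43) = 1.00
q & t = max(0, a+b−1) on (0.88, 0.30) = 0.18
(q | r) & (q & t) = max(0, a+b−1) on (1.00, 0.18) = 0.18
(~r | r) & ((q | r) & (q & t)) = max(0, a+b−1) on (1.00, 0.18) = 0.18

0.18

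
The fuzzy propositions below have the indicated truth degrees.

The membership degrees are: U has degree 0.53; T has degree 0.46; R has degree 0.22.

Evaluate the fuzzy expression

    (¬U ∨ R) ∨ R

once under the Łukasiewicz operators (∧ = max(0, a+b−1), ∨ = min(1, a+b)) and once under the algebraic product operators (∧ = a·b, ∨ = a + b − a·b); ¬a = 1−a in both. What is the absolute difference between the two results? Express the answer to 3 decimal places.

Under Łukasiewicz:
  ¬U = 1 − 0.53 = 0.47
  ¬U ∨ R = min(1, a+b) on (0.47, 0.22) = 0.69
  (¬U ∨ R) ∨ R = min(1, a+b) on (0.69, 0.22) = 0.91
  → value = 0.9100
Under algebraic product:
  ¬U = 1 − 0.5300 = 0.4700
  ¬U ∨ R = a + b − a·b on (0.4700, 0.2200) = 0.5866
  (¬U ∨ R) ∨ R = a + b − a·b on (0.5866, 0.2200) = 0.6775
  → value = 0.6775
|0.9100 − 0.6775| = 0.232

0.232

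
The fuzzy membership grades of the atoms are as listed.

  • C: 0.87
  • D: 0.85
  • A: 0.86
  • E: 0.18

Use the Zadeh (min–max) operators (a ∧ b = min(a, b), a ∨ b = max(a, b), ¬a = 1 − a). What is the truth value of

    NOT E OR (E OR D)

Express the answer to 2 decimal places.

0.85

NOT E = 1 − 0.18 = 0.82
E OR D = max(a, b) on (0.18, 0.85) = 0.85
NOT E OR (E OR D) = max(a, b) on (0.82, 0.85) = 0.85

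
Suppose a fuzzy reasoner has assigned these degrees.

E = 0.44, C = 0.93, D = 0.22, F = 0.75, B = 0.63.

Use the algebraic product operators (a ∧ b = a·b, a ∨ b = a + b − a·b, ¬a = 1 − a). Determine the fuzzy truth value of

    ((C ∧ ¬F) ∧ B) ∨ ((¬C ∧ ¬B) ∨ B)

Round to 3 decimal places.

0.692

¬F = 1 − 0.7500 = 0.2500
C ∧ ¬F = a·b on (0.9300, 0.2500) = 0.2325
(C ∧ ¬F) ∧ B = a·b on (0.2325, 0.6300) = 0.1465
¬C = 1 − 0.9300 = 0.0700
¬B = 1 − 0.6300 = 0.3700
¬C ∧ ¬B = a·b on (0.0700, 0.3700) = 0.0259
(¬C ∧ ¬B) ∨ B = a + b − a·b on (0.0259, 0.6300) = 0.6396
((C ∧ ¬F) ∧ B) ∨ ((¬C ∧ ¬B) ∨ B) = a + b − a·b on (0.1465, 0.6396) = 0.6924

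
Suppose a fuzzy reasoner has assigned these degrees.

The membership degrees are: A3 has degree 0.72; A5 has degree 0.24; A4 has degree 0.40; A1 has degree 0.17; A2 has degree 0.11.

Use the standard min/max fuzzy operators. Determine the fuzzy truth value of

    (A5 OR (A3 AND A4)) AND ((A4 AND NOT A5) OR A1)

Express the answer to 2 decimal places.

A3 AND A4 = min(a, b) on (0.72, 0.40) = 0.40
A5 OR (A3 AND A4) = max(a, b) on (0.24, 0.40) = 0.40
NOT A5 = 1 − 0.24 = 0.76
A4 AND NOT A5 = min(a, b) on (0.40, 0.76) = 0.40
(A4 AND NOT A5) OR A1 = max(a, b) on (0.40, 0.17) = 0.40
(A5 OR (A3 AND A4)) AND ((A4 AND NOT A5) OR A1) = min(a, b) on (0.40, 0.40) = 0.40

0.40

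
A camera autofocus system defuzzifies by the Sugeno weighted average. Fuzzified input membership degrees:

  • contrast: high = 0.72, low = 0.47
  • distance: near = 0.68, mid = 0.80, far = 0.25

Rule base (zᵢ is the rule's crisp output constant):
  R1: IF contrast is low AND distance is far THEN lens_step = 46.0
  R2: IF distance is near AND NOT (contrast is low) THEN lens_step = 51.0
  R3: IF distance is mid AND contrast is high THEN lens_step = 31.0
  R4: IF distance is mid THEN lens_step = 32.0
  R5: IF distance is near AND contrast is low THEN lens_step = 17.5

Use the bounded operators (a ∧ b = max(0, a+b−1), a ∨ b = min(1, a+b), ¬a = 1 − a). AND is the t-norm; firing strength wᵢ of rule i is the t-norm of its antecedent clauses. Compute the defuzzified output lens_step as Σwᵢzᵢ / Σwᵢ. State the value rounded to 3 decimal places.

32.771

R1 (z=46.0): low=0.47, far=0.25; AND[max(0, a+b−1)] → w = 0.00
R2 (z=51.0): near=0.68, ¬low=1−0.47=0.53; AND[max(0, a+b−1)] → w = 0.21
R3 (z=31.0): mid=0.80, high=0.72; AND[max(0, a+b−1)] → w = 0.52
R4 (z=32.0): mid=0.80 → w = 0.80
R5 (z=17.5): near=0.68, low=0.47; AND[max(0, a+b−1)] → w = 0.15
Weighted average = (0.00·46.0 + 0.21·51.0 + 0.52·31.0 + 0.80·32.0 + 0.15·17.5) / (0.00 + 0.21 + 0.52 + 0.80 + 0.15)
  = 55.0550 / 1.6800 = 32.771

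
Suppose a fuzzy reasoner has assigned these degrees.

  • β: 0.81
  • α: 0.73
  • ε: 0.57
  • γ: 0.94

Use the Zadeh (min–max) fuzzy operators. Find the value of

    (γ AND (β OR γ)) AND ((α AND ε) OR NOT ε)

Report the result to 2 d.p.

0.57

β OR γ = max(a, b) on (0.81, 0.94) = 0.94
γ AND (β OR γ) = min(a, b) on (0.94, 0.94) = 0.94
α AND ε = min(a, b) on (0.73, 0.57) = 0.57
NOT ε = 1 − 0.57 = 0.43
(α AND ε) OR NOT ε = max(a, b) on (0.57, 0.43) = 0.57
(γ AND (β OR γ)) AND ((α AND ε) OR NOT ε) = min(a, b) on (0.94, 0.57) = 0.57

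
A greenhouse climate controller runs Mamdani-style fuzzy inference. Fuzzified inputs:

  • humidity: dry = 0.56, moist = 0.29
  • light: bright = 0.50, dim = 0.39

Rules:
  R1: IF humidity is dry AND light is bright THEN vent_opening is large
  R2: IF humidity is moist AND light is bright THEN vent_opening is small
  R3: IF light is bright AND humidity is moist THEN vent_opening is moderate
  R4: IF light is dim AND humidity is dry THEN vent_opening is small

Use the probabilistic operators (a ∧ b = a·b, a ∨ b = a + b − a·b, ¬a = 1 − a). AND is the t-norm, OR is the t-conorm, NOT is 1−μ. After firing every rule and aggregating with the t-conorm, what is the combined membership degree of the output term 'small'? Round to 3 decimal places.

0.332

R1: dry=0.56, bright=0.50; AND[a·b] → w = 0.2800
R2: moist=0.29, bright=0.50; AND[a·b] → w = 0.1450
R3: bright=0.50, moist=0.29; AND[a·b] → w = 0.1450
R4: dim=0.39, dry=0.56; AND[a·b] → w = 0.2184
Rules with consequent 'small': {R2, R4} → strengths 0.1450, 0.2184
Aggregate via t-conorm [a + b − a·b]: 0.3317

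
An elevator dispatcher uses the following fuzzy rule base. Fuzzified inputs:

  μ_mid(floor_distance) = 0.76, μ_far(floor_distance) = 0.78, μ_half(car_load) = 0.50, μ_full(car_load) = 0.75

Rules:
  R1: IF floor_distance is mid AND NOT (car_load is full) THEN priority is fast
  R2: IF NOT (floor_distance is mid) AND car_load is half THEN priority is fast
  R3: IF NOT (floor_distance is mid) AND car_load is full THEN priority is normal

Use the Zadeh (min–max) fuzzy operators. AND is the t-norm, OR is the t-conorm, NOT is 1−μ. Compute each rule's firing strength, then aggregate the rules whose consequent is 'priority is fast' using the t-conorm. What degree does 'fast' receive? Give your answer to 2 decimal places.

R1: mid=0.76, ¬full=1−0.75=0.25; AND[min(a, b)] → w = 0.25
R2: ¬mid=1−0.76=0.24, half=0.50; AND[min(a, b)] → w = 0.24
R3: ¬mid=1−0.76=0.24, full=0.75; AND[min(a, b)] → w = 0.24
Rules with consequent 'fast': {R1, R2} → strengths 0.25, 0.24
Aggregate via t-conorm [max(a, b)]: 0.25

0.25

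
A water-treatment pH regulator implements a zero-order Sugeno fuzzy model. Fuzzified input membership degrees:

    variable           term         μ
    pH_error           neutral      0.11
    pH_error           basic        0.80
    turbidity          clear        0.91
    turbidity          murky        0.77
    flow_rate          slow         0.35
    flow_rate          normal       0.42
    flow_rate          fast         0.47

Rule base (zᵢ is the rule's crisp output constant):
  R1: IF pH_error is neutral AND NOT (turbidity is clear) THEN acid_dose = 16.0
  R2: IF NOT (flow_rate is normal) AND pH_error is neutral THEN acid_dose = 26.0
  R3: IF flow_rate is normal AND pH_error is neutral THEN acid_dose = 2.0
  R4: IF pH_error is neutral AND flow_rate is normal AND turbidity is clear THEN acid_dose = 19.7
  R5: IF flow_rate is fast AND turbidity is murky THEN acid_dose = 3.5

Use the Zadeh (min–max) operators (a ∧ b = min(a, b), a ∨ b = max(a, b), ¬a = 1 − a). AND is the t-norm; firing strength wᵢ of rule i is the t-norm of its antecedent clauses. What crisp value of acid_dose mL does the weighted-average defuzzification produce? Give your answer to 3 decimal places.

9.362

R1 (z=16.0): neutral=0.11, ¬clear=1−0.91=0.09; AND[min(a, b)] → w = 0.09
R2 (z=26.0): ¬normal=1−0.42=0.58, neutral=0.11; AND[min(a, b)] → w = 0.11
R3 (z=2.0): normal=0.42, neutral=0.11; AND[min(a, b)] → w = 0.11
R4 (z=19.7): neutral=0.11, normal=0.42, clear=0.91; AND[min(a, b)] → w = 0.11
R5 (z=3.5): fast=0.47, murky=0.77; AND[min(a, b)] → w = 0.47
Weighted average = (0.09·16.0 + 0.11·26.0 + 0.11·2.0 + 0.11·19.7 + 0.47·3.5) / (0.09 + 0.11 + 0.11 + 0.11 + 0.47)
  = 8.3320 / 0.8900 = 9.362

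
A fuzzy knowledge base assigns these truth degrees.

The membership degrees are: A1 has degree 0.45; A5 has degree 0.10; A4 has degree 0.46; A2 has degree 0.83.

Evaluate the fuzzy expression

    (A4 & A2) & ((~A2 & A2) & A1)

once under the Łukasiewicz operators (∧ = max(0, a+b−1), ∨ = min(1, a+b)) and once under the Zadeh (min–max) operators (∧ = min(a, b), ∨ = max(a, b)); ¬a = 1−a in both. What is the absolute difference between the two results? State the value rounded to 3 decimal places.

Under Łukasiewicz:
  A4 & A2 = max(0, a+b−1) on (0.46, 0.83) = 0.29
  ~A2 = 1 − 0.83 = 0.17
  ~A2 & A2 = max(0, a+b−1) on (0.17, 0.83) = 0.00
  (~A2 & A2) & A1 = max(0, a+b−1) on (0.00, 0.45) = 0.00
  (A4 & A2) & ((~A2 & A2) & A1) = max(0, a+b−1) on (0.29, 0.00) = 0.00
  → value = 0.0000
Under Zadeh (min–max):
  A4 & A2 = min(a, b) on (0.46, 0.83) = 0.46
  ~A2 = 1 − 0.83 = 0.17
  ~A2 & A2 = min(a, b) on (0.17, 0.83) = 0.17
  (~A2 & A2) & A1 = min(a, b) on (0.17, 0.45) = 0.17
  (A4 & A2) & ((~A2 & A2) & A1) = min(a, b) on (0.46, 0.17) = 0.17
  → value = 0.1700
|0.0000 − 0.1700| = 0.170

0.170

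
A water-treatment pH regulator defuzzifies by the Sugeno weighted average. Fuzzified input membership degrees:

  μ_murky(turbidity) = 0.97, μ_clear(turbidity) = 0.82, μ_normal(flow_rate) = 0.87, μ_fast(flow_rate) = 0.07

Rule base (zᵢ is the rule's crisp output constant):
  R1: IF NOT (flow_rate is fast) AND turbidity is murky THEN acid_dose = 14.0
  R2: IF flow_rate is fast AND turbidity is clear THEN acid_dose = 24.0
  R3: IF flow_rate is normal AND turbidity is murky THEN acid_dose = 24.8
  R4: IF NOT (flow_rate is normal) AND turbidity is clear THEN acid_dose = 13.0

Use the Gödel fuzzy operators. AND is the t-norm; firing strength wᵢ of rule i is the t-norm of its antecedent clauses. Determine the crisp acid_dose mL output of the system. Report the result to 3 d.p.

18.983

R1 (z=14.0): ¬fast=1−0.07=0.93, murky=0.97; AND[min(a, b)] → w = 0.93
R2 (z=24.0): fast=0.07, clear=0.82; AND[min(a, b)] → w = 0.07
R3 (z=24.8): normal=0.87, murky=0.97; AND[min(a, b)] → w = 0.87
R4 (z=13.0): ¬normal=1−0.87=0.13, clear=0.82; AND[min(a, b)] → w = 0.13
Weighted average = (0.93·14.0 + 0.07·24.0 + 0.87·24.8 + 0.13·13.0) / (0.93 + 0.07 + 0.87 + 0.13)
  = 37.9660 / 2.0000 = 18.983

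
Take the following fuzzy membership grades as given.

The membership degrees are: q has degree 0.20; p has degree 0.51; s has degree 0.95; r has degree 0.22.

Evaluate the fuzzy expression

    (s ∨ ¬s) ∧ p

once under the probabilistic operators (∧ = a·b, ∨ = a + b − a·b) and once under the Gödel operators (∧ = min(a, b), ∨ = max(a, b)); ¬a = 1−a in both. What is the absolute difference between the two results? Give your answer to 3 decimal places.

0.024

Under probabilistic:
  ¬s = 1 − 0.9500 = 0.0500
  s ∨ ¬s = a + b − a·b on (0.9500, 0.0500) = 0.9525
  (s ∨ ¬s) ∧ p = a·b on (0.9525, 0.5100) = 0.4858
  → value = 0.4858
Under Gödel:
  ¬s = 1 − 0.95 = 0.05
  s ∨ ¬s = max(a, b) on (0.95, 0.05) = 0.95
  (s ∨ ¬s) ∧ p = min(a, b) on (0.95, 0.51) = 0.51
  → value = 0.5100
|0.4858 − 0.5100| = 0.024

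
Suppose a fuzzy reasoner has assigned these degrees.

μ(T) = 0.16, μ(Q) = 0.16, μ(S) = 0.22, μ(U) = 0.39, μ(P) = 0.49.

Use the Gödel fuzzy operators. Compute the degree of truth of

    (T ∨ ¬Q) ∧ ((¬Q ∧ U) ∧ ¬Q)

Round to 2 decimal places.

0.39

¬Q = 1 − 0.16 = 0.84
T ∨ ¬Q = max(a, b) on (0.16, 0.84) = 0.84
¬Q = 1 − 0.16 = 0.84
¬Q ∧ U = min(a, b) on (0.84, 0.39) = 0.39
¬Q = 1 − 0.16 = 0.84
(¬Q ∧ U) ∧ ¬Q = min(a, b) on (0.39, 0.84) = 0.39
(T ∨ ¬Q) ∧ ((¬Q ∧ U) ∧ ¬Q) = min(a, b) on (0.84, 0.39) = 0.39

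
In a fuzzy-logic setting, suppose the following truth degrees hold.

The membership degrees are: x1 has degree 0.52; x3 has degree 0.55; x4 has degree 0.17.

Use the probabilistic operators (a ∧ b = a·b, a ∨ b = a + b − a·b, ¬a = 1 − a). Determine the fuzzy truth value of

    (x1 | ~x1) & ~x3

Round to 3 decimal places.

~x1 = 1 − 0.5200 = 0.4800
x1 | ~x1 = a + b − a·b on (0.5200, 0.4800) = 0.7504
~x3 = 1 − 0.5500 = 0.4500
(x1 | ~x1) & ~x3 = a·b on (0.7504, 0.4500) = 0.3377

0.338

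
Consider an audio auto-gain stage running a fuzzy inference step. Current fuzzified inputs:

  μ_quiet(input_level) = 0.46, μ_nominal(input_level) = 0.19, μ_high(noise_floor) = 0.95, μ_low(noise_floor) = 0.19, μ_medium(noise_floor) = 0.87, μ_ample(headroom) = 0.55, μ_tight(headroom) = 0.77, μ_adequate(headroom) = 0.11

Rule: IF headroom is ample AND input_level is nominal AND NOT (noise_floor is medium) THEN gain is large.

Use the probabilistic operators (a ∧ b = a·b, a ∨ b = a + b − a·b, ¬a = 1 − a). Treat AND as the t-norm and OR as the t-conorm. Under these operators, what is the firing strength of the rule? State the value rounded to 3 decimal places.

0.014

firing strength: ample=0.55, nominal=0.19, ¬medium=1−0.87=0.13; AND[a·b] → w = 0.0136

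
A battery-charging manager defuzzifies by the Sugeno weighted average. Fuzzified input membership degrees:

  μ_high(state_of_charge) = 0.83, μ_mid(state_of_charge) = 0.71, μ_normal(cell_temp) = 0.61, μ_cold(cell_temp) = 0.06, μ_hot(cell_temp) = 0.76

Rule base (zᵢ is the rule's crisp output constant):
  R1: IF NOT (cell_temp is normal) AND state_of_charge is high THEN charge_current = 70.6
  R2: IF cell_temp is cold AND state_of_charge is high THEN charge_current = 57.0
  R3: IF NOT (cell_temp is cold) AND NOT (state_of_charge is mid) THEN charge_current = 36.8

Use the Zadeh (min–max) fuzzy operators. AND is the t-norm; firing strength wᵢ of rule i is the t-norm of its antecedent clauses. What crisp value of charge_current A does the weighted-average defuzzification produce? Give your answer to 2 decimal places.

56.25

R1 (z=70.6): ¬normal=1−0.61=0.39, high=0.83; AND[min(a, b)] → w = 0.39
R2 (z=57.0): cold=0.06, high=0.83; AND[min(a, b)] → w = 0.06
R3 (z=36.8): ¬cold=1−0.06=0.94, ¬mid=1−0.71=0.29; AND[min(a, b)] → w = 0.29
Weighted average = (0.39·70.6 + 0.06·57.0 + 0.29·36.8) / (0.39 + 0.06 + 0.29)
  = 41.6260 / 0.7400 = 56.25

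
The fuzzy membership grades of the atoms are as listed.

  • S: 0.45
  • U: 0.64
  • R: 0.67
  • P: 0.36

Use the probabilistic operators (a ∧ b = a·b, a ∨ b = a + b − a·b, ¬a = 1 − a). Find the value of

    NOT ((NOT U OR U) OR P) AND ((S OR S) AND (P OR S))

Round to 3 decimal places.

NOT U = 1 − 0.6400 = 0.3600
NOT U OR U = a + b − a·b on (0.3600, 0.6400) = 0.7696
(NOT U OR U) OR P = a + b − a·b on (0.7696, 0.3600) = 0.8525
NOT ((NOT U OR U) OR P) = 1 − 0.8525 = 0.1475
S OR S = a + b − a·b on (0.4500, 0.4500) = 0.6975
P OR S = a + b − a·b on (0.3600, 0.4500) = 0.6480
(S OR S) AND (P OR S) = a·b on (0.6975, 0.6480) = 0.4520
NOT ((NOT U OR U) OR P) AND ((S OR S) AND (P OR S)) = a·b on (0.1475, 0.4520) = 0.0666

0.067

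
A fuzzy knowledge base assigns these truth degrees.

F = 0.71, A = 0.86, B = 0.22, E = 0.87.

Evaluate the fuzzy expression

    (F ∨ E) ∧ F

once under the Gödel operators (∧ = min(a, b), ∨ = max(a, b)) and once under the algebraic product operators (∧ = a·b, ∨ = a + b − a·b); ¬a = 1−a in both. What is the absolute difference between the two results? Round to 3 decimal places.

Under Gödel:
  F ∨ E = max(a, b) on (0.71, 0.87) = 0.87
  (F ∨ E) ∧ F = min(a, b) on (0.87, 0.71) = 0.71
  → value = 0.7100
Under algebraic product:
  F ∨ E = a + b − a·b on (0.7100, 0.8700) = 0.9623
  (F ∨ E) ∧ F = a·b on (0.9623, 0.7100) = 0.6832
  → value = 0.6832
|0.7100 − 0.6832| = 0.027

0.027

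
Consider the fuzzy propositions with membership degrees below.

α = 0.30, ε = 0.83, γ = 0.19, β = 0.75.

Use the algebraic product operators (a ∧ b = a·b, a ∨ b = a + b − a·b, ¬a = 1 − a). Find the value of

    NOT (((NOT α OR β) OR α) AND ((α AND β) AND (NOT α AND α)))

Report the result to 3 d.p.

0.955

NOT α = 1 − 0.3000 = 0.7000
NOT α OR β = a + b − a·b on (0.7000, 0.7500) = 0.9250
(NOT α OR β) OR α = a + b − a·b on (0.9250, 0.3000) = 0.9475
α AND β = a·b on (0.3000, 0.7500) = 0.2250
NOT α = 1 − 0.3000 = 0.7000
NOT α AND α = a·b on (0.7000, 0.3000) = 0.2100
(α AND β) AND (NOT α AND α) = a·b on (0.2250, 0.2100) = 0.0472
((NOT α OR β) OR α) AND ((α AND β) AND (NOT α AND α)) = a·b on (0.9475, 0.0472) = 0.0448
NOT (((NOT α OR β) OR α) AND ((α AND β) AND (NOT α AND α))) = 1 − 0.0448 = 0.9552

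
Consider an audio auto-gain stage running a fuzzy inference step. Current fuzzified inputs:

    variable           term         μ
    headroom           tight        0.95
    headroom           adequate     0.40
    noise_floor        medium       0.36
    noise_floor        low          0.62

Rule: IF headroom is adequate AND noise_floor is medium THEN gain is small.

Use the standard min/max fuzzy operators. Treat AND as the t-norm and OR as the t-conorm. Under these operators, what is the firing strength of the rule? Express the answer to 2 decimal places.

firing strength: adequate=0.40, medium=0.36; AND[min(a, b)] → w = 0.36

0.36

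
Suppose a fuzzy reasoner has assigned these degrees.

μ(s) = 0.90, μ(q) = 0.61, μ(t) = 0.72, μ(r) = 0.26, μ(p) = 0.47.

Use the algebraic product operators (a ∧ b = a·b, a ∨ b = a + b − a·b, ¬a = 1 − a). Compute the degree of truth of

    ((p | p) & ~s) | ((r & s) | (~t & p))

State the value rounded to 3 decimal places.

0.383

p | p = a + b − a·b on (0.4700, 0.4700) = 0.7191
~s = 1 − 0.9000 = 0.1000
(p | p) & ~s = a·b on (0.7191, 0.1000) = 0.0719
r & s = a·b on (0.2600, 0.9000) = 0.2340
~t = 1 − 0.7200 = 0.2800
~t & p = a·b on (0.2800, 0.4700) = 0.1316
(r & s) | (~t & p) = a + b − a·b on (0.2340, 0.1316) = 0.3348
((p | p) & ~s) | ((r & s) | (~t & p)) = a + b − a·b on (0.0719, 0.3348) = 0.3826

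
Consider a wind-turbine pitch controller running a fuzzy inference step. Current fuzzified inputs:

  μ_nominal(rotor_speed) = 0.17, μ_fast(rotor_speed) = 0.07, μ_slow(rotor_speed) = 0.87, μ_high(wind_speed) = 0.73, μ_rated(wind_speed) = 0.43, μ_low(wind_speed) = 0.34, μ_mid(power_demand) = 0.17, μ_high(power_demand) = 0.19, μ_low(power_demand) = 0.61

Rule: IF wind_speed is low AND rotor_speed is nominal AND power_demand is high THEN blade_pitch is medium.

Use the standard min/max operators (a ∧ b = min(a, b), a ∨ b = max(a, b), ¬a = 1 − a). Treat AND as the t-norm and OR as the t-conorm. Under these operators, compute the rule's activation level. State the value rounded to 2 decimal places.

firing strength: low=0.34, nominal=0.17, high=0.19; AND[min(a, b)] → w = 0.17

0.17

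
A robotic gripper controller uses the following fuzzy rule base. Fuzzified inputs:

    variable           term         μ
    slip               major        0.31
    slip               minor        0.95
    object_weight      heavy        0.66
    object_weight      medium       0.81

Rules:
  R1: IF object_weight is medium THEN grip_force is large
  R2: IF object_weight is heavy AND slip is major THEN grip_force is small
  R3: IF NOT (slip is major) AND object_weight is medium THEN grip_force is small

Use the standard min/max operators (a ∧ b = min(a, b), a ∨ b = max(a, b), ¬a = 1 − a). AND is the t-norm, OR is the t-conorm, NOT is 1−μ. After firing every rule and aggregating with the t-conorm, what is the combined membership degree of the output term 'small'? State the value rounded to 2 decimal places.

R1: medium=0.81 → w = 0.81
R2: heavy=0.66, major=0.31; AND[min(a, b)] → w = 0.31
R3: ¬major=1−0.31=0.69, medium=0.81; AND[min(a, b)] → w = 0.69
Rules with consequent 'small': {R2, R3} → strengths 0.31, 0.69
Aggregate via t-conorm [max(a, b)]: 0.69

0.69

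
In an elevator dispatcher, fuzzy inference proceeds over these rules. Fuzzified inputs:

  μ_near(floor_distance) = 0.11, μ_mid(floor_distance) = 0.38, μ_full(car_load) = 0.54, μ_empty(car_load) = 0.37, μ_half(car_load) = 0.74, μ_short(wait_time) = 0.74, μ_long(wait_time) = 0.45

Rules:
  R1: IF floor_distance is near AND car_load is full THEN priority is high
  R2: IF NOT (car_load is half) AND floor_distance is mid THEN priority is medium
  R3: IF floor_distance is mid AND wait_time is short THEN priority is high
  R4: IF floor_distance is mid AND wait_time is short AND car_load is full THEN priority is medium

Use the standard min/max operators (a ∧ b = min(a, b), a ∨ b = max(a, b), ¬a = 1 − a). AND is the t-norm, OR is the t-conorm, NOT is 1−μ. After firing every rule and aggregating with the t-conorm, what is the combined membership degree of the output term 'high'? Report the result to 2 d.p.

0.38

R1: near=0.11, full=0.54; AND[min(a, b)] → w = 0.11
R2: ¬half=1−0.74=0.26, mid=0.38; AND[min(a, b)] → w = 0.26
R3: mid=0.38, short=0.74; AND[min(a, b)] → w = 0.38
R4: mid=0.38, short=0.74, full=0.54; AND[min(a, b)] → w = 0.38
Rules with consequent 'high': {R1, R3} → strengths 0.11, 0.38
Aggregate via t-conorm [max(a, b)]: 0.38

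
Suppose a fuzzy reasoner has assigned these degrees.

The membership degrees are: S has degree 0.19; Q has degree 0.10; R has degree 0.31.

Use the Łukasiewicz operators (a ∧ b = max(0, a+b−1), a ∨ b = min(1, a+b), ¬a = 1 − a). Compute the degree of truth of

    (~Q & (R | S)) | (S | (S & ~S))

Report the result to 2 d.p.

~Q = 1 − 0.10 = 0.90
R | S = min(1, a+b) on (0.31, 0.19) = 0.50
~Q & (R | S) = max(0, a+b−1) on (0.90, 0.50) = 0.40
~S = 1 − 0.19 = 0.81
S & ~S = max(0, a+b−1) on (0.19, 0.81) = 0.00
S | (S & ~S) = min(1, a+b) on (0.19, 0.00) = 0.19
(~Q & (R | S)) | (S | (S & ~S)) = min(1, a+b) on (0.40, 0.19) = 0.59

0.59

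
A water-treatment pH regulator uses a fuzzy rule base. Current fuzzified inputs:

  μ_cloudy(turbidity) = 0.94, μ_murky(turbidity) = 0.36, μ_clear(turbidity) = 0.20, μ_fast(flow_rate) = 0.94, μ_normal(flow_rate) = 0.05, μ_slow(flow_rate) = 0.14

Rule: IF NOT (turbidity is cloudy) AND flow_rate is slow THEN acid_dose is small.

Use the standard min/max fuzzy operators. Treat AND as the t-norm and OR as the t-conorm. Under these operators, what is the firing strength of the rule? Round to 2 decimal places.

0.06

firing strength: ¬cloudy=1−0.94=0.06, slow=0.14; AND[min(a, b)] → w = 0.06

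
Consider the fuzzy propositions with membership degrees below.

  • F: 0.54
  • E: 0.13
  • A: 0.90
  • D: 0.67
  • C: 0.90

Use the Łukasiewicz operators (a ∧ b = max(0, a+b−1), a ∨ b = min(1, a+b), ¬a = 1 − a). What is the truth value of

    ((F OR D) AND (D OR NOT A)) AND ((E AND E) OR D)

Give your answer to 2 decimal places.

0.44

F OR D = min(1, a+b) on (0.54, 0.67) = 1.00
NOT A = 1 − 0.90 = 0.10
D OR NOT A = min(1, a+b) on (0.67, 0.10) = 0.77
(F OR D) AND (D OR NOT A) = max(0, a+b−1) on (1.00, 0.77) = 0.77
E AND E = max(0, a+b−1) on (0.13, 0.13) = 0.00
(E AND E) OR D = min(1, a+b) on (0.00, 0.67) = 0.67
((F OR D) AND (D OR NOT A)) AND ((E AND E) OR D) = max(0, a+b−1) on (0.77, 0.67) = 0.44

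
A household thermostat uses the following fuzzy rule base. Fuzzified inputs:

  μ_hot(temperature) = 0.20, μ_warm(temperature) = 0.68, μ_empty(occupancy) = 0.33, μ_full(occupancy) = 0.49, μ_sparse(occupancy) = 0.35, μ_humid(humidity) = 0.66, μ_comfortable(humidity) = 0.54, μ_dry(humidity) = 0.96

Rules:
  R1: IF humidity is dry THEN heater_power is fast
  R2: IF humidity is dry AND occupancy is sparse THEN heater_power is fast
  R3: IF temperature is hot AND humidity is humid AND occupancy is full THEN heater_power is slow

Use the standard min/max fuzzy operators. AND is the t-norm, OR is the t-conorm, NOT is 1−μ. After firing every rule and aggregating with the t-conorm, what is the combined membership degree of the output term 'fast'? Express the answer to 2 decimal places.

0.96

R1: dry=0.96 → w = 0.96
R2: dry=0.96, sparse=0.35; AND[min(a, b)] → w = 0.35
R3: hot=0.20, humid=0.66, full=0.49; AND[min(a, b)] → w = 0.20
Rules with consequent 'fast': {R1, R2} → strengths 0.96, 0.35
Aggregate via t-conorm [max(a, b)]: 0.96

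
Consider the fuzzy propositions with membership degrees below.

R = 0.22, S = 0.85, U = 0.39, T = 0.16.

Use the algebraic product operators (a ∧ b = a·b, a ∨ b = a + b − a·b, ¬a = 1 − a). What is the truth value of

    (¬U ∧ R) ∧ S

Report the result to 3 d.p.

0.114

¬U = 1 − 0.3900 = 0.6100
¬U ∧ R = a·b on (0.6100, 0.2200) = 0.1342
(¬U ∧ R) ∧ S = a·b on (0.1342, 0.8500) = 0.1141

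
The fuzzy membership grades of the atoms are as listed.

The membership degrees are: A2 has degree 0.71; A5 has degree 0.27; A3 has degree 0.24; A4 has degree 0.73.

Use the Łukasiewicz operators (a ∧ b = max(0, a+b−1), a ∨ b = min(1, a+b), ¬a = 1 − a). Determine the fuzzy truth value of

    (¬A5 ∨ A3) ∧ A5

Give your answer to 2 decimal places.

0.24

¬A5 = 1 − 0.27 = 0.73
¬A5 ∨ A3 = min(1, a+b) on (0.73, 0.24) = 0.97
(¬A5 ∨ A3) ∧ A5 = max(0, a+b−1) on (0.97, 0.27) = 0.24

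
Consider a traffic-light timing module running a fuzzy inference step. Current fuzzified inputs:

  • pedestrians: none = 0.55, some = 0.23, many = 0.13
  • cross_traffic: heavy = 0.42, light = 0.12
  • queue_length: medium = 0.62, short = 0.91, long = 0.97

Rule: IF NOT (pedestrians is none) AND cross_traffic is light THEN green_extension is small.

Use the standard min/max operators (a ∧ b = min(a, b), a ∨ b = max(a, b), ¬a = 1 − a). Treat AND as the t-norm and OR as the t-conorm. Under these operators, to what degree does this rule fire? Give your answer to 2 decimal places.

0.12

firing strength: ¬none=1−0.55=0.45, light=0.12; AND[min(a, b)] → w = 0.12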